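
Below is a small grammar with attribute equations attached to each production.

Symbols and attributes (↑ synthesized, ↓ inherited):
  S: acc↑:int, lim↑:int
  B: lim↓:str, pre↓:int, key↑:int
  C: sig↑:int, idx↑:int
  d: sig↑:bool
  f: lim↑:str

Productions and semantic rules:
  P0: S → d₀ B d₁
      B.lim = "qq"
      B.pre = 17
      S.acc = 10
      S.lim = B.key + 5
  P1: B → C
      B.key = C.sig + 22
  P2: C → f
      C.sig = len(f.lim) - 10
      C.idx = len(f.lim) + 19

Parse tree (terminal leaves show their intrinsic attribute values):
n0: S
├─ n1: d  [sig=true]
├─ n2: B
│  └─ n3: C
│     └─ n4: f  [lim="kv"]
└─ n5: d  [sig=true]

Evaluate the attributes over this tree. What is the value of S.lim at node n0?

1. n1.sig = true  [terminal]
2. n2.lim = "qq"  ["qq"]
3. n2.pre = 17  [17]
4. n4.lim = "kv"  [terminal]
5. n3.sig = -8  [len(f.lim) - 10]
6. n3.idx = 21  [len(f.lim) + 19]
7. n2.key = 14  [C.sig + 22]
8. n5.sig = true  [terminal]
9. n0.acc = 10  [10]
10. n0.lim = 19  [B.key + 5]

19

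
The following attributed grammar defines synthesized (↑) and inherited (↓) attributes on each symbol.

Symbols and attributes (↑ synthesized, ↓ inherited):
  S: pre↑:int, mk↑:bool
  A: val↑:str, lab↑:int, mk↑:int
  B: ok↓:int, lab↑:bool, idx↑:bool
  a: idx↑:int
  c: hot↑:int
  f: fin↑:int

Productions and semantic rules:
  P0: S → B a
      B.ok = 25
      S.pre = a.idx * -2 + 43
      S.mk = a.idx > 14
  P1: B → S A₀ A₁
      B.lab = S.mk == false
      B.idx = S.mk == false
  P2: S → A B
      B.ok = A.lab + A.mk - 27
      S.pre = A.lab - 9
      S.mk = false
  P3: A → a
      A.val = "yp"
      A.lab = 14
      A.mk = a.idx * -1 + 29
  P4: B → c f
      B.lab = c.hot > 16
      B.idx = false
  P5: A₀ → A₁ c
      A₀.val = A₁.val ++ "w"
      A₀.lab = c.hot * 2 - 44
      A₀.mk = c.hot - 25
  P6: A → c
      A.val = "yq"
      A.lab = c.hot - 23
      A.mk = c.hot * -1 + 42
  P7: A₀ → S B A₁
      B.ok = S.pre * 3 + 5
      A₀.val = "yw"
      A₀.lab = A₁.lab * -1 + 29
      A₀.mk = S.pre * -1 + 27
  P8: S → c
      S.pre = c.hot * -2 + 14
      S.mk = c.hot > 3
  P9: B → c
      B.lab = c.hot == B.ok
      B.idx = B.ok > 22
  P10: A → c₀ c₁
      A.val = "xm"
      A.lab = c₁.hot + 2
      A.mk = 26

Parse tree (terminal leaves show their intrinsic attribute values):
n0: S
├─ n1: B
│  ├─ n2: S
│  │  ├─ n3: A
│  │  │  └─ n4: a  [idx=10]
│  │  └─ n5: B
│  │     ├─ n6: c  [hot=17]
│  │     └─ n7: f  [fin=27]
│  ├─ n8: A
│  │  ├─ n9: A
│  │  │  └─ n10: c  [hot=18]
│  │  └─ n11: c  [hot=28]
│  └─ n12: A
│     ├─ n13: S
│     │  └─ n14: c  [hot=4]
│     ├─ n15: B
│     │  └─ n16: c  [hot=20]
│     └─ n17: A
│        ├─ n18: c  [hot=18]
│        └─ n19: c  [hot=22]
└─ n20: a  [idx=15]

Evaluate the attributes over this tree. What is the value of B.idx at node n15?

1. n1.ok = 25  [25]
2. n4.idx = 10  [terminal]
3. n3.val = "yp"  ["yp"]
4. n3.lab = 14  [14]
5. n3.mk = 19  [a.idx * -1 + 29]
6. n5.ok = 6  [A.lab + A.mk - 27]
7. n6.hot = 17  [terminal]
8. n7.fin = 27  [terminal]
9. n5.lab = true  [c.hot > 16]
10. n5.idx = false  [false]
11. n2.pre = 5  [A.lab - 9]
12. n2.mk = false  [false]
13. n10.hot = 18  [terminal]
14. n9.val = "yq"  ["yq"]
15. n9.lab = -5  [c.hot - 23]
16. n9.mk = 24  [c.hot * -1 + 42]
17. n11.hot = 28  [terminal]
18. n8.val = "yqw"  [A₁.val ++ "w"]
19. n8.lab = 12  [c.hot * 2 - 44]
20. n8.mk = 3  [c.hot - 25]
21. n14.hot = 4  [terminal]
22. n13.pre = 6  [c.hot * -2 + 14]
23. n13.mk = true  [c.hot > 3]
24. n15.ok = 23  [S.pre * 3 + 5]
25. n16.hot = 20  [terminal]
26. n15.lab = false  [c.hot == B.ok]
27. n15.idx = true  [B.ok > 22]
28. n18.hot = 18  [terminal]
29. n19.hot = 22  [terminal]
30. n17.val = "xm"  ["xm"]
31. n17.lab = 24  [c₁.hot + 2]
32. n17.mk = 26  [26]
33. n12.val = "yw"  ["yw"]
34. n12.lab = 5  [A₁.lab * -1 + 29]
35. n12.mk = 21  [S.pre * -1 + 27]
36. n1.lab = true  [S.mk == false]
37. n1.idx = true  [S.mk == false]
38. n20.idx = 15  [terminal]
39. n0.pre = 13  [a.idx * -2 + 43]
40. n0.mk = true  [a.idx > 14]

true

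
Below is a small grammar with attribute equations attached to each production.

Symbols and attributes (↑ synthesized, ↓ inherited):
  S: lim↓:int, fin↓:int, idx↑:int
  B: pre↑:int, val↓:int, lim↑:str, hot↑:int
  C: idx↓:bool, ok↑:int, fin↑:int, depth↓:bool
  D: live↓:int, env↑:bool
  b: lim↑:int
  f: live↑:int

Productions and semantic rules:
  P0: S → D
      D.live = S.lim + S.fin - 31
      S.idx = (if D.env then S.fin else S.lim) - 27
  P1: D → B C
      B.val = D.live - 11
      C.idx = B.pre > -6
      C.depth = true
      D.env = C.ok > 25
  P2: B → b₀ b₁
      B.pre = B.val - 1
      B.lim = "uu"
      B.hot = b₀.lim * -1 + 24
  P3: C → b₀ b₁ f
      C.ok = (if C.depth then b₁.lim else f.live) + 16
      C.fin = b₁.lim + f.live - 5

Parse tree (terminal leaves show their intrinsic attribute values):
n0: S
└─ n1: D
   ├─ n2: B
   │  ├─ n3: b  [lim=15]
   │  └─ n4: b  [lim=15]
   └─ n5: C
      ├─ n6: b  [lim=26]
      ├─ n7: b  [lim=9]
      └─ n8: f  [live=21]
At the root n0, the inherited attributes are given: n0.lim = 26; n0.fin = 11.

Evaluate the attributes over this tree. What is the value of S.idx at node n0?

1. n0.lim = 26  [given at root]
2. n0.fin = 11  [given at root]
3. n1.live = 6  [S.lim + S.fin - 31]
4. n2.val = -5  [D.live - 11]
5. n3.lim = 15  [terminal]
6. n4.lim = 15  [terminal]
7. n2.pre = -6  [B.val - 1]
8. n2.lim = "uu"  ["uu"]
9. n2.hot = 9  [b₀.lim * -1 + 24]
10. n5.idx = false  [B.pre > -6]
11. n5.depth = true  [true]
12. n6.lim = 26  [terminal]
13. n7.lim = 9  [terminal]
14. n8.live = 21  [terminal]
15. n5.ok = 25  [(if C.depth then b₁.lim else f.live) + 16]
16. n5.fin = 25  [b₁.lim + f.live - 5]
17. n1.env = false  [C.ok > 25]
18. n0.idx = -1  [(if D.env then S.fin else S.lim) - 27]

-1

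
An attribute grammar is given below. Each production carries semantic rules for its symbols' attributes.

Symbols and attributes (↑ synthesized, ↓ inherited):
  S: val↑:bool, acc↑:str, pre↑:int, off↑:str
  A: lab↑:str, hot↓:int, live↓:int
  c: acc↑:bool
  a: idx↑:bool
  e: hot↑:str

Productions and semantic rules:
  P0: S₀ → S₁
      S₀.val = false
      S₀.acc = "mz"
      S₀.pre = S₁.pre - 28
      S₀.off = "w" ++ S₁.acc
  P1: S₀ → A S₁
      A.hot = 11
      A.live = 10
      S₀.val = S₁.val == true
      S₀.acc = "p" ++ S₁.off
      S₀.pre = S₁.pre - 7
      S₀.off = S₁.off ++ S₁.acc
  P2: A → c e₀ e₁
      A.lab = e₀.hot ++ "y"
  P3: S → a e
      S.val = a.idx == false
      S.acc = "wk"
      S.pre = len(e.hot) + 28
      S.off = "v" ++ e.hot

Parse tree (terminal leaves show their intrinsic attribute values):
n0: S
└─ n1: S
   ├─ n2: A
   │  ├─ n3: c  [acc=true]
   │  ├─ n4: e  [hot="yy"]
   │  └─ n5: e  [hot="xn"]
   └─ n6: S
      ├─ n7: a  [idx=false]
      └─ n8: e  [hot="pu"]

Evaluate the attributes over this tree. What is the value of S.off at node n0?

1. n2.hot = 11  [11]
2. n2.live = 10  [10]
3. n3.acc = true  [terminal]
4. n4.hot = "yy"  [terminal]
5. n5.hot = "xn"  [terminal]
6. n2.lab = "yyy"  [e₀.hot ++ "y"]
7. n7.idx = false  [terminal]
8. n8.hot = "pu"  [terminal]
9. n6.val = true  [a.idx == false]
10. n6.acc = "wk"  ["wk"]
11. n6.pre = 30  [len(e.hot) + 28]
12. n6.off = "vpu"  ["v" ++ e.hot]
13. n1.val = true  [S₁.val == true]
14. n1.acc = "pvpu"  ["p" ++ S₁.off]
15. n1.pre = 23  [S₁.pre - 7]
16. n1.off = "vpuwk"  [S₁.off ++ S₁.acc]
17. n0.val = false  [false]
18. n0.acc = "mz"  ["mz"]
19. n0.pre = -5  [S₁.pre - 28]
20. n0.off = "wpvpu"  ["w" ++ S₁.acc]

"wpvpu"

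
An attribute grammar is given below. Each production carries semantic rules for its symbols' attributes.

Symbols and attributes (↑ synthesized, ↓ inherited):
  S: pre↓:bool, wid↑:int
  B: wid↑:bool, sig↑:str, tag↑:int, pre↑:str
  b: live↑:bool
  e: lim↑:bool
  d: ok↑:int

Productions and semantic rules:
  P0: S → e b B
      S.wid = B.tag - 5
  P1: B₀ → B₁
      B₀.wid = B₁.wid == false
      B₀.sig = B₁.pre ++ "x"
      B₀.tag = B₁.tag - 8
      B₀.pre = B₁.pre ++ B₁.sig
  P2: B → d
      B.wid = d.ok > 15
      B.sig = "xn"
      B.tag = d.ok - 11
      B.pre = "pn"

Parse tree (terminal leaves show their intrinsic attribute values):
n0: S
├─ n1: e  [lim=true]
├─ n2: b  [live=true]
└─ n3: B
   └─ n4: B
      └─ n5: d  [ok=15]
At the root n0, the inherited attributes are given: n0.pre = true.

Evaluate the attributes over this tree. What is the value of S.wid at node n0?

1. n0.pre = true  [given at root]
2. n1.lim = true  [terminal]
3. n2.live = true  [terminal]
4. n5.ok = 15  [terminal]
5. n4.wid = false  [d.ok > 15]
6. n4.sig = "xn"  ["xn"]
7. n4.tag = 4  [d.ok - 11]
8. n4.pre = "pn"  ["pn"]
9. n3.wid = true  [B₁.wid == false]
10. n3.sig = "pnx"  [B₁.pre ++ "x"]
11. n3.tag = -4  [B₁.tag - 8]
12. n3.pre = "pnxn"  [B₁.pre ++ B₁.sig]
13. n0.wid = -9  [B.tag - 5]

-9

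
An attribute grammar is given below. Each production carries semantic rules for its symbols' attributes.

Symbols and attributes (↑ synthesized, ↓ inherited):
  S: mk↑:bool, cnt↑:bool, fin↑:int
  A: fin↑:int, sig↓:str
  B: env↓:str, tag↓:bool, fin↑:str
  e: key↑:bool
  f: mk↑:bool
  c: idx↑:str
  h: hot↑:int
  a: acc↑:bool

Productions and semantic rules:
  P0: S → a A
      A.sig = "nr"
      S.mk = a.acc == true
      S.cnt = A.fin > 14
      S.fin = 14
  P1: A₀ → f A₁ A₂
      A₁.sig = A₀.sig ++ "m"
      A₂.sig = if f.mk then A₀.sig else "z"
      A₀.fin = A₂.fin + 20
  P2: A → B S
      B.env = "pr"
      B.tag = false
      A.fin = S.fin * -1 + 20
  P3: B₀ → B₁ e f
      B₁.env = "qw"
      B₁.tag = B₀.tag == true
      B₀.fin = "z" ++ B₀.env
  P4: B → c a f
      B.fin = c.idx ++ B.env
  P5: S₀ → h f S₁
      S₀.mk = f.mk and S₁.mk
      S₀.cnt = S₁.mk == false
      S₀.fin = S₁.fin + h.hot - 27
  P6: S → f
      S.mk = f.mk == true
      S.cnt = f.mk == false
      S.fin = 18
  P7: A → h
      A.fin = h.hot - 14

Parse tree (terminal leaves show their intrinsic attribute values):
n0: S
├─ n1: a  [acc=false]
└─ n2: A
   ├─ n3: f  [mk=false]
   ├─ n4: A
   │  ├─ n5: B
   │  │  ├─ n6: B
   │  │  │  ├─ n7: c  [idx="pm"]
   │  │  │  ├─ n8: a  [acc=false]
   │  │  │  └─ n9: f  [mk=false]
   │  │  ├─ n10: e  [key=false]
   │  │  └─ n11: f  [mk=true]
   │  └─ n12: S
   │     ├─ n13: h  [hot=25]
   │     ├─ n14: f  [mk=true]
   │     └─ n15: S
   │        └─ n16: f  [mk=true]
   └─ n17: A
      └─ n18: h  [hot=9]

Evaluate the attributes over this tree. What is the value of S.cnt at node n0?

1. n1.acc = false  [terminal]
2. n2.sig = "nr"  ["nr"]
3. n3.mk = false  [terminal]
4. n4.sig = "nrm"  [A₀.sig ++ "m"]
5. n5.env = "pr"  ["pr"]
6. n5.tag = false  [false]
7. n6.env = "qw"  ["qw"]
8. n6.tag = false  [B₀.tag == true]
9. n7.idx = "pm"  [terminal]
10. n8.acc = false  [terminal]
11. n9.mk = false  [terminal]
12. n6.fin = "pmqw"  [c.idx ++ B.env]
13. n10.key = false  [terminal]
14. n11.mk = true  [terminal]
15. n5.fin = "zpr"  ["z" ++ B₀.env]
16. n13.hot = 25  [terminal]
17. n14.mk = true  [terminal]
18. n16.mk = true  [terminal]
19. n15.mk = true  [f.mk == true]
20. n15.cnt = false  [f.mk == false]
21. n15.fin = 18  [18]
22. n12.mk = true  [f.mk and S₁.mk]
23. n12.cnt = false  [S₁.mk == false]
24. n12.fin = 16  [S₁.fin + h.hot - 27]
25. n4.fin = 4  [S.fin * -1 + 20]
26. n17.sig = "z"  [if f.mk then A₀.sig else "z"]
27. n18.hot = 9  [terminal]
28. n17.fin = -5  [h.hot - 14]
29. n2.fin = 15  [A₂.fin + 20]
30. n0.mk = false  [a.acc == true]
31. n0.cnt = true  [A.fin > 14]
32. n0.fin = 14  [14]

true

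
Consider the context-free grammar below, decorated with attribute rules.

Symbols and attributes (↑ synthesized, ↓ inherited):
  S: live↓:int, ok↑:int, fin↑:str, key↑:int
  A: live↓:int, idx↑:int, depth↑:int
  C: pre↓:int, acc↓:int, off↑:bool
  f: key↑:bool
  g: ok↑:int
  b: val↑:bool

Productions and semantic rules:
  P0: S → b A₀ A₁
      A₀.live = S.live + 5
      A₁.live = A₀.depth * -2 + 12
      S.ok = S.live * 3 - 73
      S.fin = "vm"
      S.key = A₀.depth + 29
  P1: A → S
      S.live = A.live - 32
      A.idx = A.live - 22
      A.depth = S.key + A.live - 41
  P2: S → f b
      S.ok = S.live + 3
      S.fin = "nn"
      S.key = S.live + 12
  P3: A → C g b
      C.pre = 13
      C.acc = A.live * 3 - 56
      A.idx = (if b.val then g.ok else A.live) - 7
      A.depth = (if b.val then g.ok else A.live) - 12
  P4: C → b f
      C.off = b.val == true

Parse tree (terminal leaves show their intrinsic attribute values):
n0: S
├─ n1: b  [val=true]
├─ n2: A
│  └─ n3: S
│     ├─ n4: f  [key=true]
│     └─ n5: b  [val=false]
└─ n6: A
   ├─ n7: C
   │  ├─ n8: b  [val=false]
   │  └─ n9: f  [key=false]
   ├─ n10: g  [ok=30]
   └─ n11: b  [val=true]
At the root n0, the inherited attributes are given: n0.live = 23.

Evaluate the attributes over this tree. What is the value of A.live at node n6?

22

1. n0.live = 23  [given at root]
2. n1.val = true  [terminal]
3. n2.live = 28  [S.live + 5]
4. n3.live = -4  [A.live - 32]
5. n4.key = true  [terminal]
6. n5.val = false  [terminal]
7. n3.ok = -1  [S.live + 3]
8. n3.fin = "nn"  ["nn"]
9. n3.key = 8  [S.live + 12]
10. n2.idx = 6  [A.live - 22]
11. n2.depth = -5  [S.key + A.live - 41]
12. n6.live = 22  [A₀.depth * -2 + 12]
13. n7.pre = 13  [13]
14. n7.acc = 10  [A.live * 3 - 56]
15. n8.val = false  [terminal]
16. n9.key = false  [terminal]
17. n7.off = false  [b.val == true]
18. n10.ok = 30  [terminal]
19. n11.val = true  [terminal]
20. n6.idx = 23  [(if b.val then g.ok else A.live) - 7]
21. n6.depth = 18  [(if b.val then g.ok else A.live) - 12]
22. n0.ok = -4  [S.live * 3 - 73]
23. n0.fin = "vm"  ["vm"]
24. n0.key = 24  [A₀.depth + 29]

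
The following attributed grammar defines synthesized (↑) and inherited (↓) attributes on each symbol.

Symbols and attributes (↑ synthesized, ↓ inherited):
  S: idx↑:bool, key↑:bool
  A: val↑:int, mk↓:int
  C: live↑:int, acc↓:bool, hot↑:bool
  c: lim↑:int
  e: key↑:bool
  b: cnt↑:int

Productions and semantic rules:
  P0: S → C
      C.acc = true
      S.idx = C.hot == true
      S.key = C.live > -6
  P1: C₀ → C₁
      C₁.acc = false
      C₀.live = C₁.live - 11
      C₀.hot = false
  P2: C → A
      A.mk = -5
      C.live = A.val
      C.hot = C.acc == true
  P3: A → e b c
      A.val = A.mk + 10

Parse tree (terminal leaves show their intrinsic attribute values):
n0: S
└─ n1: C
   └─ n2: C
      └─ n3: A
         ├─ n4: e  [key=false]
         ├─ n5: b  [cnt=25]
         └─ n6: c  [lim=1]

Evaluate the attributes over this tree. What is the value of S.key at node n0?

1. n1.acc = true  [true]
2. n2.acc = false  [false]
3. n3.mk = -5  [-5]
4. n4.key = false  [terminal]
5. n5.cnt = 25  [terminal]
6. n6.lim = 1  [terminal]
7. n3.val = 5  [A.mk + 10]
8. n2.live = 5  [A.val]
9. n2.hot = false  [C.acc == true]
10. n1.live = -6  [C₁.live - 11]
11. n1.hot = false  [false]
12. n0.idx = false  [C.hot == true]
13. n0.key = false  [C.live > -6]

false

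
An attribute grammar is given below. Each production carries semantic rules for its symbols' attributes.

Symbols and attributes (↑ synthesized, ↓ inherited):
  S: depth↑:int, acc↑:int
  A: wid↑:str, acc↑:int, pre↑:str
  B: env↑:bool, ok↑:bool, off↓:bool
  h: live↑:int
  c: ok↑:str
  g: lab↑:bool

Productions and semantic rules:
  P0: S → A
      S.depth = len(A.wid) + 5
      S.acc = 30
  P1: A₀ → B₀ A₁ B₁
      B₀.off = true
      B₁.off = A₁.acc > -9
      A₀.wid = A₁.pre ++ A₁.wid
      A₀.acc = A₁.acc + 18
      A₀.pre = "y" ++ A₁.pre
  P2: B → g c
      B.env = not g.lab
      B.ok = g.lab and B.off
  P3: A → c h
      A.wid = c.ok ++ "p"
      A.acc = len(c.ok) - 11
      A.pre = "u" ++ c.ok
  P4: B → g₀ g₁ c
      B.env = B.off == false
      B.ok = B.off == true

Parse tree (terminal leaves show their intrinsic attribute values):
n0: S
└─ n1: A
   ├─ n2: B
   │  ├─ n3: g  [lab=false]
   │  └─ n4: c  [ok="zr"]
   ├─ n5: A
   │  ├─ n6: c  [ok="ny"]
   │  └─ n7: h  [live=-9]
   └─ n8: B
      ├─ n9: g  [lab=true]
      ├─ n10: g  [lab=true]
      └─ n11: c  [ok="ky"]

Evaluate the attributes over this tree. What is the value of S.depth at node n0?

11

1. n2.off = true  [true]
2. n3.lab = false  [terminal]
3. n4.ok = "zr"  [terminal]
4. n2.env = true  [not g.lab]
5. n2.ok = false  [g.lab and B.off]
6. n6.ok = "ny"  [terminal]
7. n7.live = -9  [terminal]
8. n5.wid = "nyp"  [c.ok ++ "p"]
9. n5.acc = -9  [len(c.ok) - 11]
10. n5.pre = "uny"  ["u" ++ c.ok]
11. n8.off = false  [A₁.acc > -9]
12. n9.lab = true  [terminal]
13. n10.lab = true  [terminal]
14. n11.ok = "ky"  [terminal]
15. n8.env = true  [B.off == false]
16. n8.ok = false  [B.off == true]
17. n1.wid = "unynyp"  [A₁.pre ++ A₁.wid]
18. n1.acc = 9  [A₁.acc + 18]
19. n1.pre = "yuny"  ["y" ++ A₁.pre]
20. n0.depth = 11  [len(A.wid) + 5]
21. n0.acc = 30  [30]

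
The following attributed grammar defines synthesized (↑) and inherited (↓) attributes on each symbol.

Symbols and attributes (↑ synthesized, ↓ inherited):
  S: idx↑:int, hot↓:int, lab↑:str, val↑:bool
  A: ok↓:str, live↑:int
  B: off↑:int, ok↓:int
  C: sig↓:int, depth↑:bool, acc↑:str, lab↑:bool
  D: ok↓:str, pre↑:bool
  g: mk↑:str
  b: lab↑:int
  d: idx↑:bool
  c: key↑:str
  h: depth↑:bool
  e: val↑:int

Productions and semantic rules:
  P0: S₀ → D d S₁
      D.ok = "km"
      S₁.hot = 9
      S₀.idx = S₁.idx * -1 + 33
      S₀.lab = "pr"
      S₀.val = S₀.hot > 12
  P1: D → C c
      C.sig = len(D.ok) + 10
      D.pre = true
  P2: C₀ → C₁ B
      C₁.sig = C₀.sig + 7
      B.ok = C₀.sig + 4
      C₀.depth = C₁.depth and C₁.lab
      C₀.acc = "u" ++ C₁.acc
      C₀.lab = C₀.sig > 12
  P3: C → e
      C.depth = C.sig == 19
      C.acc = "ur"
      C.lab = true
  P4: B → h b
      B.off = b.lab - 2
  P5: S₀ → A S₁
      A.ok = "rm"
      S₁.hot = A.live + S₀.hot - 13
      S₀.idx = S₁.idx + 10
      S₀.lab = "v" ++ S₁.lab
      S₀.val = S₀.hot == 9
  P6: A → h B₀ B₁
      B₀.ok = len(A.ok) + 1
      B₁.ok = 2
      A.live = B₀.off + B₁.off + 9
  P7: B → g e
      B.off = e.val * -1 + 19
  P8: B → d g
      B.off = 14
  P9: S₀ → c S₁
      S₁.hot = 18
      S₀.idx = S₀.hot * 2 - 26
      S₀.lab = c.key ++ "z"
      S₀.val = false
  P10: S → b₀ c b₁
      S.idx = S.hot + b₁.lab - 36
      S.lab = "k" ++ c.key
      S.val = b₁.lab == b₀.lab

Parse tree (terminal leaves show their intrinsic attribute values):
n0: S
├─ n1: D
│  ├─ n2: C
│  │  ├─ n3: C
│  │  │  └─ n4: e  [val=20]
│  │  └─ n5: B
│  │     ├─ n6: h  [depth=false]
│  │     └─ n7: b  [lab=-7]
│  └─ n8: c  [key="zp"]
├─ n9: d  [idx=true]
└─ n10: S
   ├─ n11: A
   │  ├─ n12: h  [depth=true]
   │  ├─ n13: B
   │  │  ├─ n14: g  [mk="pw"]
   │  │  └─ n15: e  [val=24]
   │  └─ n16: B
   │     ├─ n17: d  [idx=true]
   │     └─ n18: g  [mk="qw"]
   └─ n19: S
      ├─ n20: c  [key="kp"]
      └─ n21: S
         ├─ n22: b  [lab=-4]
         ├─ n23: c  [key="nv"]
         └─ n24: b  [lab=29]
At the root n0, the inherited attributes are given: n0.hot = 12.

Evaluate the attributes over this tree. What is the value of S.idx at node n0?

1. n0.hot = 12  [given at root]
2. n1.ok = "km"  ["km"]
3. n2.sig = 12  [len(D.ok) + 10]
4. n3.sig = 19  [C₀.sig + 7]
5. n4.val = 20  [terminal]
6. n3.depth = true  [C.sig == 19]
7. n3.acc = "ur"  ["ur"]
8. n3.lab = true  [true]
9. n5.ok = 16  [C₀.sig + 4]
10. n6.depth = false  [terminal]
11. n7.lab = -7  [terminal]
12. n5.off = -9  [b.lab - 2]
13. n2.depth = true  [C₁.depth and C₁.lab]
14. n2.acc = "uur"  ["u" ++ C₁.acc]
15. n2.lab = false  [C₀.sig > 12]
16. n8.key = "zp"  [terminal]
17. n1.pre = true  [true]
18. n9.idx = true  [terminal]
19. n10.hot = 9  [9]
20. n11.ok = "rm"  ["rm"]
21. n12.depth = true  [terminal]
22. n13.ok = 3  [len(A.ok) + 1]
23. n14.mk = "pw"  [terminal]
24. n15.val = 24  [terminal]
25. n13.off = -5  [e.val * -1 + 19]
26. n16.ok = 2  [2]
27. n17.idx = true  [terminal]
28. n18.mk = "qw"  [terminal]
29. n16.off = 14  [14]
30. n11.live = 18  [B₀.off + B₁.off + 9]
31. n19.hot = 14  [A.live + S₀.hot - 13]
32. n20.key = "kp"  [terminal]
33. n21.hot = 18  [18]
34. n22.lab = -4  [terminal]
35. n23.key = "nv"  [terminal]
36. n24.lab = 29  [terminal]
37. n21.idx = 11  [S.hot + b₁.lab - 36]
38. n21.lab = "knv"  ["k" ++ c.key]
39. n21.val = false  [b₁.lab == b₀.lab]
40. n19.idx = 2  [S₀.hot * 2 - 26]
41. n19.lab = "kpz"  [c.key ++ "z"]
42. n19.val = false  [false]
43. n10.idx = 12  [S₁.idx + 10]
44. n10.lab = "vkpz"  ["v" ++ S₁.lab]
45. n10.val = true  [S₀.hot == 9]
46. n0.idx = 21  [S₁.idx * -1 + 33]
47. n0.lab = "pr"  ["pr"]
48. n0.val = false  [S₀.hot > 12]

21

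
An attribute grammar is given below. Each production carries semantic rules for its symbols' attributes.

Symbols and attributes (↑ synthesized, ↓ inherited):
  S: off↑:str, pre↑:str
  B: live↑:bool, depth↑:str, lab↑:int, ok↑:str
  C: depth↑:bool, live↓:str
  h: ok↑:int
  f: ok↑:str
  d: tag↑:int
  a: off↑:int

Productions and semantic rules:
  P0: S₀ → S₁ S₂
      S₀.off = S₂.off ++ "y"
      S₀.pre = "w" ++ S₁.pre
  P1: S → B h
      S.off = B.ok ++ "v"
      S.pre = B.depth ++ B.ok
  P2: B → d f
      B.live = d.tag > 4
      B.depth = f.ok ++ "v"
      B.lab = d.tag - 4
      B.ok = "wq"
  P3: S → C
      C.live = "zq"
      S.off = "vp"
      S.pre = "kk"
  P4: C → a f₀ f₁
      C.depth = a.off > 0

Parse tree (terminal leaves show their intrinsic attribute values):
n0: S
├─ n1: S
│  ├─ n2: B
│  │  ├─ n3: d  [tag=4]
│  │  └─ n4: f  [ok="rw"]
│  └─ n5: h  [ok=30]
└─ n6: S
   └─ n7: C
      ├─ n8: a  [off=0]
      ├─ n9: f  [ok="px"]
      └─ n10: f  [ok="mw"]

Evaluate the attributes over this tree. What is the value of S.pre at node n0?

"wrwvwq"

1. n3.tag = 4  [terminal]
2. n4.ok = "rw"  [terminal]
3. n2.live = false  [d.tag > 4]
4. n2.depth = "rwv"  [f.ok ++ "v"]
5. n2.lab = 0  [d.tag - 4]
6. n2.ok = "wq"  ["wq"]
7. n5.ok = 30  [terminal]
8. n1.off = "wqv"  [B.ok ++ "v"]
9. n1.pre = "rwvwq"  [B.depth ++ B.ok]
10. n7.live = "zq"  ["zq"]
11. n8.off = 0  [terminal]
12. n9.ok = "px"  [terminal]
13. n10.ok = "mw"  [terminal]
14. n7.depth = false  [a.off > 0]
15. n6.off = "vp"  ["vp"]
16. n6.pre = "kk"  ["kk"]
17. n0.off = "vpy"  [S₂.off ++ "y"]
18. n0.pre = "wrwvwq"  ["w" ++ S₁.pre]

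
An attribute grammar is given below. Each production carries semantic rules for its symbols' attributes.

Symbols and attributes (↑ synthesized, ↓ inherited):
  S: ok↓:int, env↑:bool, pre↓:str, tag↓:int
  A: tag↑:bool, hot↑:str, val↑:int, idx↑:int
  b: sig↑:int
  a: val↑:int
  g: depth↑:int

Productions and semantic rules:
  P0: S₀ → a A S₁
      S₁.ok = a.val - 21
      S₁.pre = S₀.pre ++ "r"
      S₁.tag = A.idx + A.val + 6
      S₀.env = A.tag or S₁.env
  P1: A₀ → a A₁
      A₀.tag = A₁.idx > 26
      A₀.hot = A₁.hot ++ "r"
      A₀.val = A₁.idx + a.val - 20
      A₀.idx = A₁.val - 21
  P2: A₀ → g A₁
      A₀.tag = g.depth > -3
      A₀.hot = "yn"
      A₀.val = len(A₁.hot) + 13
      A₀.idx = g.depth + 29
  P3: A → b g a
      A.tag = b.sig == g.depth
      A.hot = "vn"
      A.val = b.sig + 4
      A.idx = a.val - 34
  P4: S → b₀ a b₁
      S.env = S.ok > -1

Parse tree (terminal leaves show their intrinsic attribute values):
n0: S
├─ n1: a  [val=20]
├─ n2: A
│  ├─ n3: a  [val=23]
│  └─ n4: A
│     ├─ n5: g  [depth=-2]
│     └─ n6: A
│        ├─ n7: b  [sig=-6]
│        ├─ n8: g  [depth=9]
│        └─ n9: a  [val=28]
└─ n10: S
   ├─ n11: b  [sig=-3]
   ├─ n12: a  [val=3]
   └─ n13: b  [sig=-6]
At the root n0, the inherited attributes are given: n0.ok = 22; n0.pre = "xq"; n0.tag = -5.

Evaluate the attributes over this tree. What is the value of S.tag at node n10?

1. n0.ok = 22  [given at root]
2. n0.pre = "xq"  [given at root]
3. n0.tag = -5  [given at root]
4. n1.val = 20  [terminal]
5. n3.val = 23  [terminal]
6. n5.depth = -2  [terminal]
7. n7.sig = -6  [terminal]
8. n8.depth = 9  [terminal]
9. n9.val = 28  [terminal]
10. n6.tag = false  [b.sig == g.depth]
11. n6.hot = "vn"  ["vn"]
12. n6.val = -2  [b.sig + 4]
13. n6.idx = -6  [a.val - 34]
14. n4.tag = true  [g.depth > -3]
15. n4.hot = "yn"  ["yn"]
16. n4.val = 15  [len(A₁.hot) + 13]
17. n4.idx = 27  [g.depth + 29]
18. n2.tag = true  [A₁.idx > 26]
19. n2.hot = "ynr"  [A₁.hot ++ "r"]
20. n2.val = 30  [A₁.idx + a.val - 20]
21. n2.idx = -6  [A₁.val - 21]
22. n10.ok = -1  [a.val - 21]
23. n10.pre = "xqr"  [S₀.pre ++ "r"]
24. n10.tag = 30  [A.idx + A.val + 6]
25. n11.sig = -3  [terminal]
26. n12.val = 3  [terminal]
27. n13.sig = -6  [terminal]
28. n10.env = false  [S.ok > -1]
29. n0.env = true  [A.tag or S₁.env]

30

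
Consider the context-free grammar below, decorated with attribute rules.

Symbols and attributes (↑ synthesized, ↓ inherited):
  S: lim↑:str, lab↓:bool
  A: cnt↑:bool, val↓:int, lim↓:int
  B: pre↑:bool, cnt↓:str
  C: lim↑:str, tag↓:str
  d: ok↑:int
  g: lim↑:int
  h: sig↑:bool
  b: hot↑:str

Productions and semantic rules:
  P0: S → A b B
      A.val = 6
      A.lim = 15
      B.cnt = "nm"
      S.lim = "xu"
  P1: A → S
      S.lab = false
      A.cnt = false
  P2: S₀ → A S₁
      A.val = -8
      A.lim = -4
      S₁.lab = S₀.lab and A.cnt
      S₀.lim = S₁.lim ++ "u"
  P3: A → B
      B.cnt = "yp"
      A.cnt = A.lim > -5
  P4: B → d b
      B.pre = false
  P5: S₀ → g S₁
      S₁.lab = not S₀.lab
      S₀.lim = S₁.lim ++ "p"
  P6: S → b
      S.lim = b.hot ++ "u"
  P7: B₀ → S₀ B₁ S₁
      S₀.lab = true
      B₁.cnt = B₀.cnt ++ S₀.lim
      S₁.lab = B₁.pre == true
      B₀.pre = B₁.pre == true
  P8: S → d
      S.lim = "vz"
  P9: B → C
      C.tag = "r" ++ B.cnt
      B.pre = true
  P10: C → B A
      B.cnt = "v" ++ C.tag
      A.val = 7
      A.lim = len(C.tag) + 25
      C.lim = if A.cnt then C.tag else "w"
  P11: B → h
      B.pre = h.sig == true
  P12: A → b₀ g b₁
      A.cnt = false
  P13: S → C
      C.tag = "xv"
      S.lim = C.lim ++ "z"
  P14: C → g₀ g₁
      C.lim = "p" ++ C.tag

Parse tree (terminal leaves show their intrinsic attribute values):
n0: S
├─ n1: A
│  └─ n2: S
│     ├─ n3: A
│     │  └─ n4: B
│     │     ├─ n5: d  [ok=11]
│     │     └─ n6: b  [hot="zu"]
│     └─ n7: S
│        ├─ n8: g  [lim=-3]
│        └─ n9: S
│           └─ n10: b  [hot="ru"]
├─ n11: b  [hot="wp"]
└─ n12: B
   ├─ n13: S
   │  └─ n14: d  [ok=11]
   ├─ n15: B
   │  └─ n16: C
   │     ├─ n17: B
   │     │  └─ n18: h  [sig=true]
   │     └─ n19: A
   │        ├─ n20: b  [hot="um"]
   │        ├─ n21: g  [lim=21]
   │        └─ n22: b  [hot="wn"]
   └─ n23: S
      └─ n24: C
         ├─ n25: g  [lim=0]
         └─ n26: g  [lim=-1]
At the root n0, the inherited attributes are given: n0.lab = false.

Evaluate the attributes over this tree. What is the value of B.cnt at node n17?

1. n0.lab = false  [given at root]
2. n1.val = 6  [6]
3. n1.lim = 15  [15]
4. n2.lab = false  [false]
5. n3.val = -8  [-8]
6. n3.lim = -4  [-4]
7. n4.cnt = "yp"  ["yp"]
8. n5.ok = 11  [terminal]
9. n6.hot = "zu"  [terminal]
10. n4.pre = false  [false]
11. n3.cnt = true  [A.lim > -5]
12. n7.lab = false  [S₀.lab and A.cnt]
13. n8.lim = -3  [terminal]
14. n9.lab = true  [not S₀.lab]
15. n10.hot = "ru"  [terminal]
16. n9.lim = "ruu"  [b.hot ++ "u"]
17. n7.lim = "ruup"  [S₁.lim ++ "p"]
18. n2.lim = "ruupu"  [S₁.lim ++ "u"]
19. n1.cnt = false  [false]
20. n11.hot = "wp"  [terminal]
21. n12.cnt = "nm"  ["nm"]
22. n13.lab = true  [true]
23. n14.ok = 11  [terminal]
24. n13.lim = "vz"  ["vz"]
25. n15.cnt = "nmvz"  [B₀.cnt ++ S₀.lim]
26. n16.tag = "rnmvz"  ["r" ++ B.cnt]
27. n17.cnt = "vrnmvz"  ["v" ++ C.tag]
28. n18.sig = true  [terminal]
29. n17.pre = true  [h.sig == true]
30. n19.val = 7  [7]
31. n19.lim = 30  [len(C.tag) + 25]
32. n20.hot = "um"  [terminal]
33. n21.lim = 21  [terminal]
34. n22.hot = "wn"  [terminal]
35. n19.cnt = false  [false]
36. n16.lim = "w"  [if A.cnt then C.tag else "w"]
37. n15.pre = true  [true]
38. n23.lab = true  [B₁.pre == true]
39. n24.tag = "xv"  ["xv"]
40. n25.lim = 0  [terminal]
41. n26.lim = -1  [terminal]
42. n24.lim = "pxv"  ["p" ++ C.tag]
43. n23.lim = "pxvz"  [C.lim ++ "z"]
44. n12.pre = true  [B₁.pre == true]
45. n0.lim = "xu"  ["xu"]

"vrnmvz"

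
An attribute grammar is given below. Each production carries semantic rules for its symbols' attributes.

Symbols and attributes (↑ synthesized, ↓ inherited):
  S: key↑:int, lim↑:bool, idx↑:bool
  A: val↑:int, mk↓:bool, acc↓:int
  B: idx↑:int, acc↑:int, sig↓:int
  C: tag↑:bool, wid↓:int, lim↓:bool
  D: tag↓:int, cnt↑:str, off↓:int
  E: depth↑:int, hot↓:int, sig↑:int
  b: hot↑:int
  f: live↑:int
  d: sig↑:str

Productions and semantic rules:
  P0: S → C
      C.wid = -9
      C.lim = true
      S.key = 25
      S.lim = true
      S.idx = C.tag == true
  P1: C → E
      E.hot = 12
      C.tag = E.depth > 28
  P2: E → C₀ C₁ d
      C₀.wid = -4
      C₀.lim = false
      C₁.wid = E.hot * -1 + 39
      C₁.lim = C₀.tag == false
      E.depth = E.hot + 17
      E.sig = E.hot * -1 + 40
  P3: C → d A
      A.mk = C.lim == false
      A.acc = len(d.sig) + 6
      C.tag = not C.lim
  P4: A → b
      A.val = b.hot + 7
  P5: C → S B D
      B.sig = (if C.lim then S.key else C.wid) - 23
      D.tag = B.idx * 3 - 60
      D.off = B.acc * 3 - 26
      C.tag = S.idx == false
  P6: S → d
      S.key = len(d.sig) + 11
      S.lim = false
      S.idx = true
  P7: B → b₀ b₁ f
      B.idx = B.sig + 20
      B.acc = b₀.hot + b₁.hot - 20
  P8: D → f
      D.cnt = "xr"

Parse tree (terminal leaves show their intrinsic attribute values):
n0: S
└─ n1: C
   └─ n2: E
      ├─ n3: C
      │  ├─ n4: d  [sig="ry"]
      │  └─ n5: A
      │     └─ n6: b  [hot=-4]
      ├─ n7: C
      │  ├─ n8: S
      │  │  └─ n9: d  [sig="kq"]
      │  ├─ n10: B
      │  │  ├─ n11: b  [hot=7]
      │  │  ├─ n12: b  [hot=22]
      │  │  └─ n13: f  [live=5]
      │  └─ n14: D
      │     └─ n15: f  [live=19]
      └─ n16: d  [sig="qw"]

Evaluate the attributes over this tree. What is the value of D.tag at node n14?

12

1. n1.wid = -9  [-9]
2. n1.lim = true  [true]
3. n2.hot = 12  [12]
4. n3.wid = -4  [-4]
5. n3.lim = false  [false]
6. n4.sig = "ry"  [terminal]
7. n5.mk = true  [C.lim == false]
8. n5.acc = 8  [len(d.sig) + 6]
9. n6.hot = -4  [terminal]
10. n5.val = 3  [b.hot + 7]
11. n3.tag = true  [not C.lim]
12. n7.wid = 27  [E.hot * -1 + 39]
13. n7.lim = false  [C₀.tag == false]
14. n9.sig = "kq"  [terminal]
15. n8.key = 13  [len(d.sig) + 11]
16. n8.lim = false  [false]
17. n8.idx = true  [true]
18. n10.sig = 4  [(if C.lim then S.key else C.wid) - 23]
19. n11.hot = 7  [terminal]
20. n12.hot = 22  [terminal]
21. n13.live = 5  [terminal]
22. n10.idx = 24  [B.sig + 20]
23. n10.acc = 9  [b₀.hot + b₁.hot - 20]
24. n14.tag = 12  [B.idx * 3 - 60]
25. n14.off = 1  [B.acc * 3 - 26]
26. n15.live = 19  [terminal]
27. n14.cnt = "xr"  ["xr"]
28. n7.tag = false  [S.idx == false]
29. n16.sig = "qw"  [terminal]
30. n2.depth = 29  [E.hot + 17]
31. n2.sig = 28  [E.hot * -1 + 40]
32. n1.tag = true  [E.depth > 28]
33. n0.key = 25  [25]
34. n0.lim = true  [true]
35. n0.idx = true  [C.tag == true]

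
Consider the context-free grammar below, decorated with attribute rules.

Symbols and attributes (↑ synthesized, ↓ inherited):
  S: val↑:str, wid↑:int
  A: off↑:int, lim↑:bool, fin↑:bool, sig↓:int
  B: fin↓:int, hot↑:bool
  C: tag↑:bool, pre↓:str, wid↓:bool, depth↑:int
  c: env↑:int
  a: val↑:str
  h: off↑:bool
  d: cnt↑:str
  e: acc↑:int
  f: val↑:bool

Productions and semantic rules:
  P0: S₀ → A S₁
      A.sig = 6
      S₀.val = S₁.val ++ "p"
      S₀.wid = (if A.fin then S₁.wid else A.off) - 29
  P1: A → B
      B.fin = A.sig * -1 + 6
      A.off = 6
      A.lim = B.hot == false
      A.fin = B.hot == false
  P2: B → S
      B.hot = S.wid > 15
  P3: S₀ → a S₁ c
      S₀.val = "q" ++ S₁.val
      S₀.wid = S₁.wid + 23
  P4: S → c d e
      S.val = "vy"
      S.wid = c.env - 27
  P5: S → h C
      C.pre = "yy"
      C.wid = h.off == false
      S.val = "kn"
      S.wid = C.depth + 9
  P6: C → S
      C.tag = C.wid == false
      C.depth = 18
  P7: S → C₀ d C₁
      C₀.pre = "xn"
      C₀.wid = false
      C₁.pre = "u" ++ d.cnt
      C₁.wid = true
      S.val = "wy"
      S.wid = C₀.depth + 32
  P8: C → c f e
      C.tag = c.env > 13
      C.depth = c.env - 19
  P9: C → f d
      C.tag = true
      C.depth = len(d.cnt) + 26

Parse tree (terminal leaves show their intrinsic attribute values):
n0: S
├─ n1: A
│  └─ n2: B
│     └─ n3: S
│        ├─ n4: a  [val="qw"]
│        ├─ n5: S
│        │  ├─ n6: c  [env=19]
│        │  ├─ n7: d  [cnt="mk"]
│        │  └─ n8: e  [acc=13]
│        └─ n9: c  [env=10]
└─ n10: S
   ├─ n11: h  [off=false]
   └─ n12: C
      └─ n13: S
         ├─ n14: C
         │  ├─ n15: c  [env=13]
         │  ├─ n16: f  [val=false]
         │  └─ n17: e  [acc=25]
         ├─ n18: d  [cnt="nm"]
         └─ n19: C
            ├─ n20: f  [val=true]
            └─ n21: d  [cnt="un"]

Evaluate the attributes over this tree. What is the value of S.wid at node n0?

-2

1. n1.sig = 6  [6]
2. n2.fin = 0  [A.sig * -1 + 6]
3. n4.val = "qw"  [terminal]
4. n6.env = 19  [terminal]
5. n7.cnt = "mk"  [terminal]
6. n8.acc = 13  [terminal]
7. n5.val = "vy"  ["vy"]
8. n5.wid = -8  [c.env - 27]
9. n9.env = 10  [terminal]
10. n3.val = "qvy"  ["q" ++ S₁.val]
11. n3.wid = 15  [S₁.wid + 23]
12. n2.hot = false  [S.wid > 15]
13. n1.off = 6  [6]
14. n1.lim = true  [B.hot == false]
15. n1.fin = true  [B.hot == false]
16. n11.off = false  [terminal]
17. n12.pre = "yy"  ["yy"]
18. n12.wid = true  [h.off == false]
19. n14.pre = "xn"  ["xn"]
20. n14.wid = false  [false]
21. n15.env = 13  [terminal]
22. n16.val = false  [terminal]
23. n17.acc = 25  [terminal]
24. n14.tag = false  [c.env > 13]
25. n14.depth = -6  [c.env - 19]
26. n18.cnt = "nm"  [terminal]
27. n19.pre = "unm"  ["u" ++ d.cnt]
28. n19.wid = true  [true]
29. n20.val = true  [terminal]
30. n21.cnt = "un"  [terminal]
31. n19.tag = true  [true]
32. n19.depth = 28  [len(d.cnt) + 26]
33. n13.val = "wy"  ["wy"]
34. n13.wid = 26  [C₀.depth + 32]
35. n12.tag = false  [C.wid == false]
36. n12.depth = 18  [18]
37. n10.val = "kn"  ["kn"]
38. n10.wid = 27  [C.depth + 9]
39. n0.val = "knp"  [S₁.val ++ "p"]
40. n0.wid = -2  [(if A.fin then S₁.wid else A.off) - 29]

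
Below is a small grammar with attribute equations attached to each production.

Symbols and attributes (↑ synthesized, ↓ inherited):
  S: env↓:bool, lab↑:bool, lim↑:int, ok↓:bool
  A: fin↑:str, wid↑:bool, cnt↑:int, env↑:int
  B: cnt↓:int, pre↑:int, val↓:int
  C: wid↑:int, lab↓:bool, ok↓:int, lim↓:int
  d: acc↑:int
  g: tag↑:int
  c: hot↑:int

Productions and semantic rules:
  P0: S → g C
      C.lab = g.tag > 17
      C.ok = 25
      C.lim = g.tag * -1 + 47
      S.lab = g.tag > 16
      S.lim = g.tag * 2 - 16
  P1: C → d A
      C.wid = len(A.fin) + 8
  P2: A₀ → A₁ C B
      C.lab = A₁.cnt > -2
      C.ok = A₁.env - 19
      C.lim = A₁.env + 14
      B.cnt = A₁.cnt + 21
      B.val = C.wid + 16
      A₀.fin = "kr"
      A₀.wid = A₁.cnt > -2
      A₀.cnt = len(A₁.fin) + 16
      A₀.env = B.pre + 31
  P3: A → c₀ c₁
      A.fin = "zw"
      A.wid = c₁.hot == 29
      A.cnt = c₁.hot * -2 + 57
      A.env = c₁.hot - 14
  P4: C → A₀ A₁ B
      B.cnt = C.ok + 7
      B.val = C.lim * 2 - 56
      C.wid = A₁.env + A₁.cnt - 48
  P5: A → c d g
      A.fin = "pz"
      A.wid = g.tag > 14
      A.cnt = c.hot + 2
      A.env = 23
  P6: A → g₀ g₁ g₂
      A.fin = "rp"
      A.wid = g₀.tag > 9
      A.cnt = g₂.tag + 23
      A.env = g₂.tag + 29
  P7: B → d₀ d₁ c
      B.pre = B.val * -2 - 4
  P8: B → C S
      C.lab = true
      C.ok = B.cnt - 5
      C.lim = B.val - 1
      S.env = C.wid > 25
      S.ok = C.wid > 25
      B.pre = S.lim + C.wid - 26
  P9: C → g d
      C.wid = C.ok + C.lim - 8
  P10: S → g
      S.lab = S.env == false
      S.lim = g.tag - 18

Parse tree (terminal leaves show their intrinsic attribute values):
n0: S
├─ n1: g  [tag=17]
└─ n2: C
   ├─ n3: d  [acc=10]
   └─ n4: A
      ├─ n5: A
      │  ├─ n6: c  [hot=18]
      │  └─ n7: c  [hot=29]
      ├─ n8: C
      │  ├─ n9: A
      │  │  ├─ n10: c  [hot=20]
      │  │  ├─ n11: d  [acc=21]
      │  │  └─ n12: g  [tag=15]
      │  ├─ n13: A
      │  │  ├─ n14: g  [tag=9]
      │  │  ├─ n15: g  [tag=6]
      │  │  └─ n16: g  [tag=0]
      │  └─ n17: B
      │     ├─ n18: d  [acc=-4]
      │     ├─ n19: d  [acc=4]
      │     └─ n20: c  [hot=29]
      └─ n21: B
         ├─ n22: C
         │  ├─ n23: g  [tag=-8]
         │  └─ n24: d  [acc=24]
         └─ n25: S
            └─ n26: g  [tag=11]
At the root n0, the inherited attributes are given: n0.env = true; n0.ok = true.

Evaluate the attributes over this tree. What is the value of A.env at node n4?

24

1. n0.env = true  [given at root]
2. n0.ok = true  [given at root]
3. n1.tag = 17  [terminal]
4. n2.lab = false  [g.tag > 17]
5. n2.ok = 25  [25]
6. n2.lim = 30  [g.tag * -1 + 47]
7. n3.acc = 10  [terminal]
8. n6.hot = 18  [terminal]
9. n7.hot = 29  [terminal]
10. n5.fin = "zw"  ["zw"]
11. n5.wid = true  [c₁.hot == 29]
12. n5.cnt = -1  [c₁.hot * -2 + 57]
13. n5.env = 15  [c₁.hot - 14]
14. n8.lab = true  [A₁.cnt > -2]
15. n8.ok = -4  [A₁.env - 19]
16. n8.lim = 29  [A₁.env + 14]
17. n10.hot = 20  [terminal]
18. n11.acc = 21  [terminal]
19. n12.tag = 15  [terminal]
20. n9.fin = "pz"  ["pz"]
21. n9.wid = true  [g.tag > 14]
22. n9.cnt = 22  [c.hot + 2]
23. n9.env = 23  [23]
24. n14.tag = 9  [terminal]
25. n15.tag = 6  [terminal]
26. n16.tag = 0  [terminal]
27. n13.fin = "rp"  ["rp"]
28. n13.wid = false  [g₀.tag > 9]
29. n13.cnt = 23  [g₂.tag + 23]
30. n13.env = 29  [g₂.tag + 29]
31. n17.cnt = 3  [C.ok + 7]
32. n17.val = 2  [C.lim * 2 - 56]
33. n18.acc = -4  [terminal]
34. n19.acc = 4  [terminal]
35. n20.hot = 29  [terminal]
36. n17.pre = -8  [B.val * -2 - 4]
37. n8.wid = 4  [A₁.env + A₁.cnt - 48]
38. n21.cnt = 20  [A₁.cnt + 21]
39. n21.val = 20  [C.wid + 16]
40. n22.lab = true  [true]
41. n22.ok = 15  [B.cnt - 5]
42. n22.lim = 19  [B.val - 1]
43. n23.tag = -8  [terminal]
44. n24.acc = 24  [terminal]
45. n22.wid = 26  [C.ok + C.lim - 8]
46. n25.env = true  [C.wid > 25]
47. n25.ok = true  [C.wid > 25]
48. n26.tag = 11  [terminal]
49. n25.lab = false  [S.env == false]
50. n25.lim = -7  [g.tag - 18]
51. n21.pre = -7  [S.lim + C.wid - 26]
52. n4.fin = "kr"  ["kr"]
53. n4.wid = true  [A₁.cnt > -2]
54. n4.cnt = 18  [len(A₁.fin) + 16]
55. n4.env = 24  [B.pre + 31]
56. n2.wid = 10  [len(A.fin) + 8]
57. n0.lab = true  [g.tag > 16]
58. n0.lim = 18  [g.tag * 2 - 16]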